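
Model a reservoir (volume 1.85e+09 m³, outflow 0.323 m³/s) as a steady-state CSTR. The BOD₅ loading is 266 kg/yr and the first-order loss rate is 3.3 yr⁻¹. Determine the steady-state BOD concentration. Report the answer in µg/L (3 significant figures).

0.0435 µg/L

Outflow Q = 0.323 m³/s × 3.156e+07 s/yr = 1.019e+07 m³/yr.
Steady-state CSTR mass balance: W = Q·C + k·V·C, so C = W/(Q + kV).
Q + kV = 1.019e+07 + 3.3·1.85e+09 = 6.115e+09 m³/yr.
C = 266/6.115e+09 = 4.35e-08 kg/m³ = 4.35e-05 mg/L = 0.0435 µg/L.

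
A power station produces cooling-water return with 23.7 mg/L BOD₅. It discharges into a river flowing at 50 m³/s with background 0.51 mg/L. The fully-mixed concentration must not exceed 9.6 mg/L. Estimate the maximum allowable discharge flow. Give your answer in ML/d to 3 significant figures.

2790 ML/d

Mass balance at complete mixing: C_std·(Q_w + Q_r) = Q_w·C_e + Q_r·C_b.
Rearranging, Q_w = Q_r·(C_std − C_b)/(C_e − C_std) = 50·(9.6 − 0.51) / (23.7 − 9.6) = 32.23 m³/s.
= 2785 ML/d.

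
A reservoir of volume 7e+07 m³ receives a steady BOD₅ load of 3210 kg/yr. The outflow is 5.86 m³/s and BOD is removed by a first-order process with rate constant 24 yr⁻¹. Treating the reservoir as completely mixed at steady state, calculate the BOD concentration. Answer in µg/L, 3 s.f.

1.72 µg/L

Outflow Q = 5.86 m³/s × 3.156e+07 s/yr = 1.849e+08 m³/yr.
Steady-state CSTR mass balance: W = Q·C + k·V·C, so C = W/(Q + kV).
Q + kV = 1.849e+08 + 24·7e+07 = 1.865e+09 m³/yr.
C = 3210/1.865e+09 = 1.721e-06 kg/m³ = 0.001721 mg/L = 1.721 µg/L.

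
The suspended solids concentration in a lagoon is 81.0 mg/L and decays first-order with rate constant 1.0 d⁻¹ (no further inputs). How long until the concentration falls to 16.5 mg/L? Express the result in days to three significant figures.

t = ln(C₀/C)/k = ln(81.0/16.5)/1.0 = 1.591/1.0 = 1.591 d.

1.59 d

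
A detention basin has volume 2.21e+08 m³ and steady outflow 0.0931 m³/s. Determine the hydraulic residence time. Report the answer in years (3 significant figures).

Q = 0.0931 m³/s × 3.156e+07 s/yr = 2.938e+06 m³/yr.
Hydraulic residence time τ = V/Q = 2.21e+08/2.938e+06 = 75.22 yr.

75.2 yr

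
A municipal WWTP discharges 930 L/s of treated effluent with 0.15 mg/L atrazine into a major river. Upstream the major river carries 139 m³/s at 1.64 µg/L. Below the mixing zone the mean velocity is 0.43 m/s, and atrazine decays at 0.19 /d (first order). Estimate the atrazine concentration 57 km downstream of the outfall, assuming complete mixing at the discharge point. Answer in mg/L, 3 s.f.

930 L/s = 0.93 m³/s.
1.64 µg/L = 0.00164 mg/L.
After complete mixing, C₀ = (0.93·0.15 + 139·0.00164) / 139.9 = 0.002626 mg/L.
Travel time t = 5.7e+04 m / 0.43 m/s = 1.326e+05 s = 1.534 d.
C = 0.002626·exp(−0.19·1.534) = 0.002626·0.7471 = 0.001962 mg/L.

0.00196 mg/L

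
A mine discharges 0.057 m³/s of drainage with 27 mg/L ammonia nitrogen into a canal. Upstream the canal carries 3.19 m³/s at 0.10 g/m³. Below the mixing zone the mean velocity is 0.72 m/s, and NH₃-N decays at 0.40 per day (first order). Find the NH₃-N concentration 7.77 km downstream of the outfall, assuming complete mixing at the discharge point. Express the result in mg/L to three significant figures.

After complete mixing, C₀ = (0.057·27 + 3.19·0.1) / 3.247 = 0.5722 mg/L.
Travel time t = 7770 m / 0.72 m/s = 1.079e+04 s = 0.1249 d.
C = 0.5722·exp(−0.40·0.1249) = 0.5722·0.9513 = 0.5443 mg/L.

0.544 mg/L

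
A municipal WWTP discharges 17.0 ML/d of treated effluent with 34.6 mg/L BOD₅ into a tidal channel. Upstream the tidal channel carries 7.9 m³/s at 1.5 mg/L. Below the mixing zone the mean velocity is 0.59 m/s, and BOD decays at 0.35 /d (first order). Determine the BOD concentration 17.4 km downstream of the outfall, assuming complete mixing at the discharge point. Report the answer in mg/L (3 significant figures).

2.04 mg/L

17.0 ML/d = 0.1968 m³/s.
After complete mixing, C₀ = (0.1968·34.6 + 7.9·1.5) / 8.097 = 2.304 mg/L.
Travel time t = 1.74e+04 m / 0.59 m/s = 2.949e+04 s = 0.3413 d.
C = 2.304·exp(−0.35·0.3413) = 2.304·0.8874 = 2.045 mg/L.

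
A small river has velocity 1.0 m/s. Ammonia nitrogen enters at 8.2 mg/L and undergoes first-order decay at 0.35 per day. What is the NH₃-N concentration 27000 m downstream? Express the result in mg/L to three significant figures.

7.35 mg/L

Travel time t = 27000 m / 1.0 m/s = 2.7e+04/1.0 = 2.7e+04 s = 0.3125 d.
First-order decay: C = 8.2·exp(−0.35·0.3125) = 8.2·0.8964 = 7.35 mg/L.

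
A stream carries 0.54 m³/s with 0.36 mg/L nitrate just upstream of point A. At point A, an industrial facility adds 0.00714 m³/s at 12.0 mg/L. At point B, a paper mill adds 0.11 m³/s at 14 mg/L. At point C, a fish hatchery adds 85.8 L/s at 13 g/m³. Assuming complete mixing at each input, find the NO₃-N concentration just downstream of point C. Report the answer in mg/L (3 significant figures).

After input A: C = (0.54·0.36 + 0.00714·12) / 0.5471 = 0.5119 mg/L.
After input B: C = (0.5471·0.5119 + 0.11·14) / 0.6571 = 2.77 mg/L.
85.8 L/s = 0.0858 m³/s.
After input C: C = (0.6571·2.77 + 0.0858·13) / 0.7429 = 3.951 mg/L.

3.95 mg/L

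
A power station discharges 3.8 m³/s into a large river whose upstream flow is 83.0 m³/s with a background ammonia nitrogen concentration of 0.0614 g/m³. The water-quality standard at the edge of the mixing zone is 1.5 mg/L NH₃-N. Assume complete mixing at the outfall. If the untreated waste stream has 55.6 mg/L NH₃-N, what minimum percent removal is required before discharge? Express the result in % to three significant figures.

40.8 %

Mass balance: 1.5·86.8 = 3.8·Cₑ + 83·0.0614.
Cₑ = (130.2 − 5.096) / 3.8 = 32.92 mg/L.
Required removal = 1 − 32.92/55.6 = 40.79 %.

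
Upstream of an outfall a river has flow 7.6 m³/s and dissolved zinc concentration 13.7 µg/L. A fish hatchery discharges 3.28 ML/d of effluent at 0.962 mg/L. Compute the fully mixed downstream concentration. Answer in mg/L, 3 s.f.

3.28 ML/d = 0.03796 m³/s.
13.7 µg/L = 0.0137 mg/L.
By mass balance at complete mixing, C = (0.03796·0.962 + 7.6·0.0137) / (0.03796 + 7.6) = 0.1406/7.638 = 0.01841 mg/L.

0.0184 mg/L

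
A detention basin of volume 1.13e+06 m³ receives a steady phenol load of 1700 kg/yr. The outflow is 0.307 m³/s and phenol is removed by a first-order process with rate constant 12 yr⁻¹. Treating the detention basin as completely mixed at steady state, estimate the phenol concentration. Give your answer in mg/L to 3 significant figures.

0.0731 mg/L

Outflow Q = 0.307 m³/s × 3.156e+07 s/yr = 9.688e+06 m³/yr.
Steady-state CSTR mass balance: W = Q·C + k·V·C, so C = W/(Q + kV).
Q + kV = 9.688e+06 + 12·1.13e+06 = 2.325e+07 m³/yr.
C = 1700/2.325e+07 = 7.312e-05 kg/m³ = 0.07312 mg/L.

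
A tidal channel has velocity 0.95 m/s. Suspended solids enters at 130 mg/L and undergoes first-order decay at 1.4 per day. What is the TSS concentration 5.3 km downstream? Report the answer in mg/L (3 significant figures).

Travel time t = 5.3 km / 0.95 m/s = 5300/0.95 = 5579 s = 0.06457 d.
First-order decay: C = 130·exp(−1.4·0.06457) = 130·0.9136 = 118.8 mg/L.

119 mg/L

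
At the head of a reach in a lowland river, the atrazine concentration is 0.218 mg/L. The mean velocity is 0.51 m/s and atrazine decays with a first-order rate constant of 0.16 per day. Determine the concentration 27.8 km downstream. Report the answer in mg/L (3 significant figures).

Travel time t = 27.8 km / 0.51 m/s = 2.78e+04/0.51 = 5.451e+04 s = 0.6309 d.
First-order decay: C = 0.218·exp(−0.16·0.6309) = 0.218·0.904 = 0.1971 mg/L.

0.197 mg/L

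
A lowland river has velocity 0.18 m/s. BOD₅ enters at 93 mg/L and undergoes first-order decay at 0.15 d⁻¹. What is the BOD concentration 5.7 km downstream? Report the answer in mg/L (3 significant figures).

Travel time t = 5.7 km / 0.18 m/s = 5700/0.18 = 3.167e+04 s = 0.3665 d.
First-order decay: C = 93·exp(−0.15·0.3665) = 93·0.9465 = 88.03 mg/L.

88.0 mg/L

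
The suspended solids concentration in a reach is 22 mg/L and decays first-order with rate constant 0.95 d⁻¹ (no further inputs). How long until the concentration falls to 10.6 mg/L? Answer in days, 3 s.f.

0.769 d

t = ln(C₀/C)/k = ln(22/10.6)/0.95 = 0.7302/0.95 = 0.7686 d.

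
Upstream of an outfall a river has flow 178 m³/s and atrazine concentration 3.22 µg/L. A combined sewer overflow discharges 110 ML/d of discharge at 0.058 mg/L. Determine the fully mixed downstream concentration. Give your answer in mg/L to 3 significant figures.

110 ML/d = 1.273 m³/s.
3.22 µg/L = 0.00322 mg/L.
By mass balance at complete mixing, C = (1.273·0.058 + 178·0.00322) / (1.273 + 178) = 0.647/179.3 = 0.003609 mg/L.

0.00361 mg/L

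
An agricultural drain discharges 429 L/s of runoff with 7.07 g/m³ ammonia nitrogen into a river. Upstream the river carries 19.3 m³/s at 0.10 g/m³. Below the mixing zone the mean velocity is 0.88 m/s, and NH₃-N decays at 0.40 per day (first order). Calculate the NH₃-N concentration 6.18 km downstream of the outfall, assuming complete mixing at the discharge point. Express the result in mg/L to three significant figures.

0.244 mg/L

429 L/s = 0.429 m³/s.
After complete mixing, C₀ = (0.429·7.07 + 19.3·0.1) / 19.73 = 0.2516 mg/L.
Travel time t = 6180 m / 0.88 m/s = 7023 s = 0.08128 d.
C = 0.2516·exp(−0.40·0.08128) = 0.2516·0.968 = 0.2435 mg/L.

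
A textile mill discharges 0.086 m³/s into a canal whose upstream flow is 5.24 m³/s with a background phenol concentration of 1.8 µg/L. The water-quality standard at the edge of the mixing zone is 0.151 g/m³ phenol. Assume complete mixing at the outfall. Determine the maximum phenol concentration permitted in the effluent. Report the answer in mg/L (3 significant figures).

9.24 mg/L

1.8 µg/L = 0.0018 mg/L.
Mass balance: 0.151·5.326 = 0.086·Cₑ + 5.24·0.0018.
Cₑ = (0.8042 − 0.009432) / 0.086 = 9.242 mg/L.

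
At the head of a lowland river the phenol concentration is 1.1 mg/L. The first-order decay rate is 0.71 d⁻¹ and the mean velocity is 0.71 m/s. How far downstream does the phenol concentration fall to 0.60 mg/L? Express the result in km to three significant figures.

From C = C₀·e^(−kt), t = ln(C₀/C)/k = ln(1.1/0.60)/0.71 = 0.6061/0.71 = 0.8537 d.
Distance = v·t = 0.71 m/s × 7.376e+04 s = 5.237e+04 m = 52.37 km.

52.4 km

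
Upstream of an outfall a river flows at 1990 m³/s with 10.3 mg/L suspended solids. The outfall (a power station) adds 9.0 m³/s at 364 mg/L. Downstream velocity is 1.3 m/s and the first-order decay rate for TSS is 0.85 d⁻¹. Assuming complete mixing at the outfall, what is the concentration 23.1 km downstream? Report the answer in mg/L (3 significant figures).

After complete mixing, C₀ = (9·364 + 1990·10.3) / 1999 = 11.89 mg/L.
Travel time t = 2.31e+04 m / 1.3 m/s = 1.777e+04 s = 0.2057 d.
C = 11.89·exp(−0.85·0.2057) = 11.89·0.8396 = 9.985 mg/L.

9.99 mg/L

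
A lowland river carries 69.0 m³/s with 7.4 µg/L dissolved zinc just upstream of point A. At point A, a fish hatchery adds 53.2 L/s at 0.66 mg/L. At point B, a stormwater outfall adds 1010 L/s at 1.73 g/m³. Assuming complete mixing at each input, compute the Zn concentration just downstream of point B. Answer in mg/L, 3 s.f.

7.4 µg/L = 0.0074 mg/L.
53.2 L/s = 0.0532 m³/s.
After input A: C = (69·0.0074 + 0.0532·0.66) / 69.05 = 0.007903 mg/L.
1010 L/s = 1.01 m³/s.
After input B: C = (69.05·0.007903 + 1.01·1.73) / 70.06 = 0.03273 mg/L.

0.0327 mg/L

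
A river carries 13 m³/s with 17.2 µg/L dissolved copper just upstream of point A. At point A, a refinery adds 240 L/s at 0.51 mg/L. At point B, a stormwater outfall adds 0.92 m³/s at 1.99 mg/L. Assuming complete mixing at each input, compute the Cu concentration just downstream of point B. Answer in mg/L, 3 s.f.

0.154 mg/L

17.2 µg/L = 0.0172 mg/L.
240 L/s = 0.24 m³/s.
After input A: C = (13·0.0172 + 0.24·0.51) / 13.24 = 0.02613 mg/L.
After input B: C = (13.24·0.02613 + 0.92·1.99) / 14.16 = 0.1537 mg/L.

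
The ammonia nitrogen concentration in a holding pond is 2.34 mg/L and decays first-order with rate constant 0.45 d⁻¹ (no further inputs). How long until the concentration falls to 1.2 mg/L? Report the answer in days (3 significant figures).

1.48 d

t = ln(C₀/C)/k = ln(2.34/1.2)/0.45 = 0.6678/0.45 = 1.484 d.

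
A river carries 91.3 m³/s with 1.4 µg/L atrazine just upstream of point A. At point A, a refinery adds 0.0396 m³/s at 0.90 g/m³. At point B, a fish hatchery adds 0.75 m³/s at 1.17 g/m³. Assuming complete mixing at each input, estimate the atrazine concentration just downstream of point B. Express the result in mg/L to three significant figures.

1.4 µg/L = 0.0014 mg/L.
After input A: C = (91.3·0.0014 + 0.0396·0.9) / 91.34 = 0.00179 mg/L.
After input B: C = (91.34·0.00179 + 0.75·1.17) / 92.09 = 0.0113 mg/L.

0.0113 mg/L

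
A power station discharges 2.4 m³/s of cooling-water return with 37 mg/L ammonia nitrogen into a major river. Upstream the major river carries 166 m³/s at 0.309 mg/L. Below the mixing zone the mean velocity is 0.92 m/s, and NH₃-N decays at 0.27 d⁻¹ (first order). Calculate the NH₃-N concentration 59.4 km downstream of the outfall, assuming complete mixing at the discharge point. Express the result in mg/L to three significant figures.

0.680 mg/L

After complete mixing, C₀ = (2.4·37 + 166·0.309) / 168.4 = 0.8319 mg/L.
Travel time t = 5.94e+04 m / 0.92 m/s = 6.457e+04 s = 0.7473 d.
C = 0.8319·exp(−0.27·0.7473) = 0.8319·0.8173 = 0.6799 mg/L.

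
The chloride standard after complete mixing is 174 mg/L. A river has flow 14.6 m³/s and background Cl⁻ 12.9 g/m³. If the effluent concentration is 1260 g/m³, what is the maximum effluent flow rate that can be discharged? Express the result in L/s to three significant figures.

2170 L/s

Mass balance at complete mixing: C_std·(Q_w + Q_r) = Q_w·C_e + Q_r·C_b.
Rearranging, Q_w = Q_r·(C_std − C_b)/(C_e − C_std) = 14.6·(174 − 12.9) / (1260 − 174) = 2.166 m³/s.
= 2166 L/s.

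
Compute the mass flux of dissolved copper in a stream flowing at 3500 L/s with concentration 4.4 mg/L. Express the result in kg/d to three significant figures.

3500 L/s = 3.5 m³/s.
Mass flux = Q·C = 3.5 m³/s × 4.4 g/m³ = 15.4 g/s.
= 15.4 g/s × 86.4 = 1331 kg/d.

1330 kg/d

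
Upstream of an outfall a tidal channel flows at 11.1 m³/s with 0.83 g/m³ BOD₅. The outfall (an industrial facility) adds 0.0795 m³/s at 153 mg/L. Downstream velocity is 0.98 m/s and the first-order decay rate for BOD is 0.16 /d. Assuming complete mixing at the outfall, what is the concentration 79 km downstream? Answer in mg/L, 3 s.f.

1.65 mg/L

After complete mixing, C₀ = (0.0795·153 + 11.1·0.83) / 11.18 = 1.912 mg/L.
Travel time t = 7.9e+04 m / 0.98 m/s = 8.061e+04 s = 0.933 d.
C = 1.912·exp(−0.16·0.933) = 1.912·0.8613 = 1.647 mg/L.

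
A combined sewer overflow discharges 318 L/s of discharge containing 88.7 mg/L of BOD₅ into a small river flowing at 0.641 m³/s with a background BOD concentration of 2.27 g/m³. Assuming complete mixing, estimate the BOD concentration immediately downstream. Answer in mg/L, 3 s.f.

318 L/s = 0.318 m³/s.
By mass balance at complete mixing, C = (0.318·88.7 + 0.641·2.27) / (0.318 + 0.641) = 29.66/0.959 = 30.93 mg/L.

30.9 mg/L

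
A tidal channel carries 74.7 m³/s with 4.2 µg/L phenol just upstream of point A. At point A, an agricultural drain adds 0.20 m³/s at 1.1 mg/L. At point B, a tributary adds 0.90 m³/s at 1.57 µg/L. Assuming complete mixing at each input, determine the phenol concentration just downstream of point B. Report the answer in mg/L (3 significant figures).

4.2 µg/L = 0.0042 mg/L.
After input A: C = (74.7·0.0042 + 0.2·1.1) / 74.9 = 0.007126 mg/L.
1.57 µg/L = 0.00157 mg/L.
After input B: C = (74.9·0.007126 + 0.9·0.00157) / 75.8 = 0.00706 mg/L.

0.00706 mg/L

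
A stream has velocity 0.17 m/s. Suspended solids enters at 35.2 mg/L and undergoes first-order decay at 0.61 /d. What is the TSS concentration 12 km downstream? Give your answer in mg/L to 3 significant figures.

21.4 mg/L

Travel time t = 12 km / 0.17 m/s = 1.2e+04/0.17 = 7.059e+04 s = 0.817 d.
First-order decay: C = 35.2·exp(−0.61·0.817) = 35.2·0.6075 = 21.38 mg/L.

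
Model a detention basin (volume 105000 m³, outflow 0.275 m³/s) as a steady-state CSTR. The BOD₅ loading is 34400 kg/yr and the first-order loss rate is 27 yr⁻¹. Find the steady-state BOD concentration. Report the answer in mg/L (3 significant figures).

Outflow Q = 0.275 m³/s × 3.156e+07 s/yr = 8.678e+06 m³/yr.
Steady-state CSTR mass balance: W = Q·C + k·V·C, so C = W/(Q + kV).
Q + kV = 8.678e+06 + 27·105000 = 1.151e+07 m³/yr.
C = 34400/1.151e+07 = 0.002988 kg/m³ = 2.988 mg/L.

2.99 mg/L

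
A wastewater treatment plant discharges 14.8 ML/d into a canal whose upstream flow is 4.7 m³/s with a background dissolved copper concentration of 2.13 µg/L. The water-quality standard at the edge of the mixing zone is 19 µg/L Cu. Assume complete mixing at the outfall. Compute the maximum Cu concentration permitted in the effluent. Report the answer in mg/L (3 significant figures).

0.482 mg/L

14.8 ML/d = 0.1713 m³/s.
2.13 µg/L = 0.00213 mg/L.
19 µg/L = 0.019 mg/L.
Mass balance: 0.019·4.871 = 0.1713·Cₑ + 4.7·0.00213.
Cₑ = (0.09255 − 0.01001) / 0.1713 = 0.4819 mg/L.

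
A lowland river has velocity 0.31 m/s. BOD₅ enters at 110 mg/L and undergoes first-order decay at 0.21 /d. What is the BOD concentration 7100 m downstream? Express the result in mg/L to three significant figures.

104 mg/L

Travel time t = 7100 m / 0.31 m/s = 7100/0.31 = 2.29e+04 s = 0.2651 d.
First-order decay: C = 110·exp(−0.21·0.2651) = 110·0.9459 = 104 mg/L.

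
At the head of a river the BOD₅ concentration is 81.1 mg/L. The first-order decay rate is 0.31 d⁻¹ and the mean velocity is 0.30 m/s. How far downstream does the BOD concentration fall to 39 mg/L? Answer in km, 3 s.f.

61.2 km

From C = C₀·e^(−kt), t = ln(C₀/C)/k = ln(81.1/39)/0.31 = 0.7321/0.31 = 2.362 d.
Distance = v·t = 0.30 m/s × 2.04e+05 s = 6.121e+04 m = 61.21 km.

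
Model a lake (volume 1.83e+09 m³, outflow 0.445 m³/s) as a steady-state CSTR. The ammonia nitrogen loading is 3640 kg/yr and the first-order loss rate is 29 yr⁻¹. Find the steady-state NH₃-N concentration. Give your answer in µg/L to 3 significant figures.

0.0686 µg/L

Outflow Q = 0.445 m³/s × 3.156e+07 s/yr = 1.404e+07 m³/yr.
Steady-state CSTR mass balance: W = Q·C + k·V·C, so C = W/(Q + kV).
Q + kV = 1.404e+07 + 29·1.83e+09 = 5.308e+10 m³/yr.
C = 3640/5.308e+10 = 6.857e-08 kg/m³ = 6.857e-05 mg/L = 0.06857 µg/L.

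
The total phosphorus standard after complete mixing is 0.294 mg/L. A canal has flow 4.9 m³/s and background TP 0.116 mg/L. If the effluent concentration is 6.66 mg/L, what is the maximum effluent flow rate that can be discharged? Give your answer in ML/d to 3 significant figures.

11.8 ML/d

Mass balance at complete mixing: C_std·(Q_w + Q_r) = Q_w·C_e + Q_r·C_b.
Rearranging, Q_w = Q_r·(C_std − C_b)/(C_e − C_std) = 4.9·(0.294 − 0.116) / (6.66 − 0.294) = 0.137 m³/s.
= 11.84 ML/d.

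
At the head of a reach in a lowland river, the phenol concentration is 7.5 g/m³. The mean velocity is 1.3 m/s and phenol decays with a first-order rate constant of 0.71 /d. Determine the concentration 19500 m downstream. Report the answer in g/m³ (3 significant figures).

6.63 g/m³

Travel time t = 19500 m / 1.3 m/s = 1.95e+04/1.3 = 1.5e+04 s = 0.1736 d.
First-order decay: C = 7.5·exp(−0.71·0.1736) = 7.5·0.884 = 6.63 g/m³.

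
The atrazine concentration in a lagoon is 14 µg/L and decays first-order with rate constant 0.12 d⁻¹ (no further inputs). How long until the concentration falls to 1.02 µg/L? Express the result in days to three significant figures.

21.8 d

t = ln(C₀/C)/k = ln(14/1.02)/0.12 = 2.619/0.12 = 21.83 d.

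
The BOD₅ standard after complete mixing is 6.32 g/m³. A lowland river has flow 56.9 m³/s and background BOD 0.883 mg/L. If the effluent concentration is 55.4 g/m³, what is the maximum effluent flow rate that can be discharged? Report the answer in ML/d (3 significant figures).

545 ML/d

Mass balance at complete mixing: C_std·(Q_w + Q_r) = Q_w·C_e + Q_r·C_b.
Rearranging, Q_w = Q_r·(C_std − C_b)/(C_e − C_std) = 56.9·(6.32 − 0.883) / (55.4 − 6.32) = 6.303 m³/s.
= 544.6 ML/d.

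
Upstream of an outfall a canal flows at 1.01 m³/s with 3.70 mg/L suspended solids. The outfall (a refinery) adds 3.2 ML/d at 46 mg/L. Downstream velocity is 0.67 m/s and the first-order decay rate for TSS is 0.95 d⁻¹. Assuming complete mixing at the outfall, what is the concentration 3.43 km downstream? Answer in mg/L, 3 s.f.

3.2 ML/d = 0.03704 m³/s.
After complete mixing, C₀ = (0.03704·46 + 1.01·3.7) / 1.047 = 5.196 mg/L.
Travel time t = 3430 m / 0.67 m/s = 5119 s = 0.05925 d.
C = 5.196·exp(−0.95·0.05925) = 5.196·0.9453 = 4.912 mg/L.

4.91 mg/L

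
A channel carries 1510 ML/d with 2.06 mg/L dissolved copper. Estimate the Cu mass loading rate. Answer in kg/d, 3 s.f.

1510 ML/d = 17.48 m³/s.
Mass flux = Q·C = 17.48 m³/s × 2.06 g/m³ = 36 g/s.
= 36 g/s × 86.4 = 3111 kg/d.

3110 kg/d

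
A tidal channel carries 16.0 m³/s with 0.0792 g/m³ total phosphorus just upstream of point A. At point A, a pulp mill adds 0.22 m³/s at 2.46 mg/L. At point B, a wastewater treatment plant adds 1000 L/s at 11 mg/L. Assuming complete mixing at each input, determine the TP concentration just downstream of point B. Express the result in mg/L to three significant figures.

After input A: C = (16·0.0792 + 0.22·2.46) / 16.22 = 0.1115 mg/L.
1000 L/s = 1 m³/s.
After input B: C = (16.22·0.1115 + 1·11) / 17.22 = 0.7438 mg/L.

0.744 mg/L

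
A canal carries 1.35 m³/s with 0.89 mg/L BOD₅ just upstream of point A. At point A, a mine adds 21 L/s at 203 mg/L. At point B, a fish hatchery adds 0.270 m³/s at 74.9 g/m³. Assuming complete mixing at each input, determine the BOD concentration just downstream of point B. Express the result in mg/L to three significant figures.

15.7 mg/L

21 L/s = 0.021 m³/s.
After input A: C = (1.35·0.89 + 0.021·203) / 1.371 = 3.986 mg/L.
After input B: C = (1.371·3.986 + 0.27·74.9) / 1.641 = 15.65 mg/L.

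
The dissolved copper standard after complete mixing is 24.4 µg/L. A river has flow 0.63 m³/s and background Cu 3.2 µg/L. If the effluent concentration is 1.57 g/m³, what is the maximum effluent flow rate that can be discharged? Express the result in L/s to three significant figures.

8.64 L/s

3.2 µg/L = 0.0032 mg/L.
24.4 µg/L = 0.0244 mg/L.
Mass balance at complete mixing: C_std·(Q_w + Q_r) = Q_w·C_e + Q_r·C_b.
Rearranging, Q_w = Q_r·(C_std − C_b)/(C_e − C_std) = 0.63·(0.0244 − 0.0032) / (1.57 − 0.0244) = 0.008641 m³/s.
= 8.641 L/s.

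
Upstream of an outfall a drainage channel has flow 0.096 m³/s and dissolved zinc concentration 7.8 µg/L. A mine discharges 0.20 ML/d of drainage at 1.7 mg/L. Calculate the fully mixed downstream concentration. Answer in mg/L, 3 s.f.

0.0476 mg/L

0.20 ML/d = 0.002315 m³/s.
7.8 µg/L = 0.0078 mg/L.
Conservation of mass across the mixing zone: C = (0.002315·1.7 + 0.096·0.0078) / (0.002315 + 0.096) = 0.004684/0.09831 = 0.04764 mg/L.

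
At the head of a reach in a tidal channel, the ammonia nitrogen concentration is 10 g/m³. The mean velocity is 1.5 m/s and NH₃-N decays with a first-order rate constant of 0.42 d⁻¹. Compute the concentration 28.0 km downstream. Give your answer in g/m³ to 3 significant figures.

Travel time t = 28.0 km / 1.5 m/s = 2.8e+04/1.5 = 1.867e+04 s = 0.216 d.
First-order decay: C = 10·exp(−0.42·0.216) = 10·0.9133 = 9.133 g/m³.

9.13 g/m³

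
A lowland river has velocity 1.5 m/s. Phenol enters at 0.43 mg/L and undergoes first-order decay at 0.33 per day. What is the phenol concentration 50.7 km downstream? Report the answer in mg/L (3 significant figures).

Travel time t = 50.7 km / 1.5 m/s = 5.07e+04/1.5 = 3.38e+04 s = 0.3912 d.
First-order decay: C = 0.43·exp(−0.33·0.3912) = 0.43·0.8789 = 0.3779 mg/L.

0.378 mg/L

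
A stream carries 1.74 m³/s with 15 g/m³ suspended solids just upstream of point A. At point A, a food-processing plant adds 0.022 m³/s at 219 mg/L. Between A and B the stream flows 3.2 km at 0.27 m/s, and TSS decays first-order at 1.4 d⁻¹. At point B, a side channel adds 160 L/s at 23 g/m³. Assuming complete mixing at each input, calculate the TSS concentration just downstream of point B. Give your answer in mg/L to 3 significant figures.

After input A: C = (1.74·15 + 0.022·219) / 1.762 = 17.55 mg/L.
Over the 3.2 km reach to input B (t = 1.185e+04 s = 0.1372 d), decay gives C = 17.55·exp(−1.4·0.1372) = 14.48 mg/L.
160 L/s = 0.16 m³/s.
After input B: C = (1.762·14.48 + 0.16·23) / 1.922 = 15.19 mg/L.

15.2 mg/L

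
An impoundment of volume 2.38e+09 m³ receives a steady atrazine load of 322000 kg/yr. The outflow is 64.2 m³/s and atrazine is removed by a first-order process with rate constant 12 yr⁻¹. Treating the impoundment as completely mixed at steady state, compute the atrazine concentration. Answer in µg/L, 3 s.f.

Outflow Q = 64.2 m³/s × 3.156e+07 s/yr = 2.026e+09 m³/yr.
Steady-state CSTR mass balance: W = Q·C + k·V·C, so C = W/(Q + kV).
Q + kV = 2.026e+09 + 12·2.38e+09 = 3.059e+10 m³/yr.
C = 322000/3.059e+10 = 1.053e-05 kg/m³ = 0.01053 mg/L = 10.53 µg/L.

10.5 µg/L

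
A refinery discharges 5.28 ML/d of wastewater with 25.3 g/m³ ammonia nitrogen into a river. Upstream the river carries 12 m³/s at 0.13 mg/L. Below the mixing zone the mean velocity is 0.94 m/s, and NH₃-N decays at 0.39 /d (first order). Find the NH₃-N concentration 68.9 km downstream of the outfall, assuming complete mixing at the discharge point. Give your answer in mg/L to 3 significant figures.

5.28 ML/d = 0.06111 m³/s.
After complete mixing, C₀ = (0.06111·25.3 + 12·0.13) / 12.06 = 0.2575 mg/L.
Travel time t = 6.89e+04 m / 0.94 m/s = 7.33e+04 s = 0.8484 d.
C = 0.2575·exp(−0.39·0.8484) = 0.2575·0.7183 = 0.185 mg/L.

0.185 mg/L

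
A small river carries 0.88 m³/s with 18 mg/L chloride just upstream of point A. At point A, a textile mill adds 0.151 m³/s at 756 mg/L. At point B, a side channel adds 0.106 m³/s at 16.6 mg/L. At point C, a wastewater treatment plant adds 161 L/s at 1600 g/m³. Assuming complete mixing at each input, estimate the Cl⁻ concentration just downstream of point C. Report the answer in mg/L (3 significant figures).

After input A: C = (0.88·18 + 0.151·756) / 1.031 = 126.1 mg/L.
After input B: C = (1.031·126.1 + 0.106·16.6) / 1.137 = 115.9 mg/L.
161 L/s = 0.161 m³/s.
After input C: C = (1.137·115.9 + 0.161·1600) / 1.298 = 300 mg/L.

300 mg/L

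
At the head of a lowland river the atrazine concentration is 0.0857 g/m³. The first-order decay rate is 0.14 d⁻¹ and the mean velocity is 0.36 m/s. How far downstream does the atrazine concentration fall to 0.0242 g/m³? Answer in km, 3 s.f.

281 km

From C = C₀·e^(−kt), t = ln(C₀/C)/k = ln(0.0857/0.0242)/0.14 = 1.265/0.14 = 9.032 d.
Distance = v·t = 0.36 m/s × 7.804e+05 s = 2.809e+05 m = 280.9 km.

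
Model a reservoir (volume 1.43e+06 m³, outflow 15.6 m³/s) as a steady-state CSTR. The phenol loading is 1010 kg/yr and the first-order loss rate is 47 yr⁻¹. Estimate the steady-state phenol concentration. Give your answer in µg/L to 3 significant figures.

Outflow Q = 15.6 m³/s × 3.156e+07 s/yr = 4.923e+08 m³/yr.
Steady-state CSTR mass balance: W = Q·C + k·V·C, so C = W/(Q + kV).
Q + kV = 4.923e+08 + 47·1.43e+06 = 5.595e+08 m³/yr.
C = 1010/5.595e+08 = 1.805e-06 kg/m³ = 0.001805 mg/L = 1.805 µg/L.

1.81 µg/L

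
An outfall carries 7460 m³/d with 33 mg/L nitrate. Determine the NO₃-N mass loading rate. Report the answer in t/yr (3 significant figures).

7460 m³/d = 0.08634 m³/s.
Mass flux = Q·C = 0.08634 m³/s × 33 g/m³ = 2.849 g/s.
= 2.849 g/s × 31.56 = 89.92 t/yr.

89.9 t/yr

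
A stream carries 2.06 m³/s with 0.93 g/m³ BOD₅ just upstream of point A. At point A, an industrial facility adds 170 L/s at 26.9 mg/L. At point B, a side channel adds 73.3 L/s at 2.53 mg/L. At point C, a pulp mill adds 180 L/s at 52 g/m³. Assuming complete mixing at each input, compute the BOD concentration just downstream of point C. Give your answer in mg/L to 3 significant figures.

170 L/s = 0.17 m³/s.
After input A: C = (2.06·0.93 + 0.17·26.9) / 2.23 = 2.91 mg/L.
73.3 L/s = 0.0733 m³/s.
After input B: C = (2.23·2.91 + 0.0733·2.53) / 2.303 = 2.898 mg/L.
180 L/s = 0.18 m³/s.
After input C: C = (2.303·2.898 + 0.18·52) / 2.483 = 6.457 mg/L.

6.46 mg/L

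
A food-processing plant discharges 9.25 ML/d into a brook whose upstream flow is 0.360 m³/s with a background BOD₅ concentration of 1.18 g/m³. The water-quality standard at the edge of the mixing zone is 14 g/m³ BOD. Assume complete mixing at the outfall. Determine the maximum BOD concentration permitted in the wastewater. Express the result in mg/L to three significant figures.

57.1 mg/L

9.25 ML/d = 0.1071 m³/s.
Mass balance: 14·0.4671 = 0.1071·Cₑ + 0.36·1.18.
Cₑ = (6.539 − 0.4248) / 0.1071 = 57.11 mg/L.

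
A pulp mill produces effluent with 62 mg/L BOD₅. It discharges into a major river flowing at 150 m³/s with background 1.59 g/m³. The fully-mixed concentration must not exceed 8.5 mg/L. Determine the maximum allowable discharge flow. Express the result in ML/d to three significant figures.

1670 ML/d

Mass balance at complete mixing: C_std·(Q_w + Q_r) = Q_w·C_e + Q_r·C_b.
Rearranging, Q_w = Q_r·(C_std − C_b)/(C_e − C_std) = 150·(8.5 − 1.59) / (62 − 8.5) = 19.37 m³/s.
= 1674 ML/d.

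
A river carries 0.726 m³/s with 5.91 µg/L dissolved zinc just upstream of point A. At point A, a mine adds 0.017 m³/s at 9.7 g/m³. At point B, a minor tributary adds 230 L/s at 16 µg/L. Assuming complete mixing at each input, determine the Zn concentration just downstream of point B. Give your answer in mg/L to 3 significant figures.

0.178 mg/L

5.91 µg/L = 0.00591 mg/L.
After input A: C = (0.726·0.00591 + 0.017·9.7) / 0.743 = 0.2277 mg/L.
230 L/s = 0.23 m³/s.
16 µg/L = 0.016 mg/L.
After input B: C = (0.743·0.2277 + 0.23·0.016) / 0.973 = 0.1777 mg/L.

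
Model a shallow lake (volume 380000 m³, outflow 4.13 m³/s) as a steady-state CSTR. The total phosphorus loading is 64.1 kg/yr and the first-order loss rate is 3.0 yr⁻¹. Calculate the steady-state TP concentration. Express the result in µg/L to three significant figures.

Outflow Q = 4.13 m³/s × 3.156e+07 s/yr = 1.303e+08 m³/yr.
Steady-state CSTR mass balance: W = Q·C + k·V·C, so C = W/(Q + kV).
Q + kV = 1.303e+08 + 3.0·380000 = 1.315e+08 m³/yr.
C = 64.1/1.315e+08 = 4.876e-07 kg/m³ = 0.0004876 mg/L = 0.4876 µg/L.

0.488 µg/L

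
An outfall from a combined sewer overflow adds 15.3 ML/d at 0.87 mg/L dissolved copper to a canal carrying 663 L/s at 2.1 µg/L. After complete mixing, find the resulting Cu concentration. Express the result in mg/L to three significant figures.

15.3 ML/d = 0.1771 m³/s.
663 L/s = 0.663 m³/s.
2.1 µg/L = 0.0021 mg/L.
Flow-weighted mixing gives C = (0.1771·0.87 + 0.663·0.0021) / (0.1771 + 0.663) = 0.1555/0.8401 = 0.185 mg/L.

0.185 mg/L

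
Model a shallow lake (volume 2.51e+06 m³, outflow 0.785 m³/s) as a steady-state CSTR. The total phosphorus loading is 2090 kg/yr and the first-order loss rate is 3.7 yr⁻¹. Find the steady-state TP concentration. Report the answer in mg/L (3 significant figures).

0.0614 mg/L

Outflow Q = 0.785 m³/s × 3.156e+07 s/yr = 2.477e+07 m³/yr.
Steady-state CSTR mass balance: W = Q·C + k·V·C, so C = W/(Q + kV).
Q + kV = 2.477e+07 + 3.7·2.51e+06 = 3.406e+07 m³/yr.
C = 2090/3.406e+07 = 6.136e-05 kg/m³ = 0.06136 mg/L.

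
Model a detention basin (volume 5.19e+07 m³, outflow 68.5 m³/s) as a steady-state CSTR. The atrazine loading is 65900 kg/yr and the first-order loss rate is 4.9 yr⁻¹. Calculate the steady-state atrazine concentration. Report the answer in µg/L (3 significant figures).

Outflow Q = 68.5 m³/s × 3.156e+07 s/yr = 2.162e+09 m³/yr.
Steady-state CSTR mass balance: W = Q·C + k·V·C, so C = W/(Q + kV).
Q + kV = 2.162e+09 + 4.9·5.19e+07 = 2.416e+09 m³/yr.
C = 65900/2.416e+09 = 2.728e-05 kg/m³ = 0.02728 mg/L = 27.28 µg/L.

27.3 µg/L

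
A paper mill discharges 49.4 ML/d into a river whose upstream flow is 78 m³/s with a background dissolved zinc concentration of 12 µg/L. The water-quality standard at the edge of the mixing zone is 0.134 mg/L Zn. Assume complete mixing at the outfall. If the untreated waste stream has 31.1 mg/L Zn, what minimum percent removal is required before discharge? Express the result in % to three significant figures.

49.4 ML/d = 0.5718 m³/s.
12 µg/L = 0.012 mg/L.
Mass balance: 0.134·78.57 = 0.5718·Cₑ + 78·0.012.
Cₑ = (10.53 − 0.936) / 0.5718 = 16.78 mg/L.
Required removal = 1 − 16.78/31.1 = 46.05 %.

46.1 %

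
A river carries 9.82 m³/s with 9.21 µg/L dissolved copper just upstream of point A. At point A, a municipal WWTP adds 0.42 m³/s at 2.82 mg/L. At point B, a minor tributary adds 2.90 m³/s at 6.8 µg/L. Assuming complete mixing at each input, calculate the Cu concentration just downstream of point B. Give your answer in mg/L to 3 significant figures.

9.21 µg/L = 0.00921 mg/L.
After input A: C = (9.82·0.00921 + 0.42·2.82) / 10.24 = 0.1245 mg/L.
6.8 µg/L = 0.0068 mg/L.
After input B: C = (10.24·0.1245 + 2.9·0.0068) / 13.14 = 0.09852 mg/L.

0.0985 mg/L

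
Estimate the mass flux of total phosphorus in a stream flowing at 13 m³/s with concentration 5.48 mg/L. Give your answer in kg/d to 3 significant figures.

6160 kg/d

Mass flux = Q·C = 13 m³/s × 5.48 g/m³ = 71.24 g/s.
= 71.24 g/s × 86.4 = 6155 kg/d.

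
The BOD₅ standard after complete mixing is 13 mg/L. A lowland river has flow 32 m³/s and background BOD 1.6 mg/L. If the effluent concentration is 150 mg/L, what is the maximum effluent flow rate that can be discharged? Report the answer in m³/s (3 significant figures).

2.66 m³/s

Mass balance at complete mixing: C_std·(Q_w + Q_r) = Q_w·C_e + Q_r·C_b.
Rearranging, Q_w = Q_r·(C_std − C_b)/(C_e − C_std) = 32·(13 − 1.6) / (150 − 13) = 2.663 m³/s.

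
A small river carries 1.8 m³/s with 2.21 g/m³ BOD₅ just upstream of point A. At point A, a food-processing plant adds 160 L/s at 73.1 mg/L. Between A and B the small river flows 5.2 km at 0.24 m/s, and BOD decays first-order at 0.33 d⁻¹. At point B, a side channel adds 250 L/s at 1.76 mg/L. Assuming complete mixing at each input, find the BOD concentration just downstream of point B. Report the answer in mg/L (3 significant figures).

6.73 mg/L

160 L/s = 0.16 m³/s.
After input A: C = (1.8·2.21 + 0.16·73.1) / 1.96 = 7.997 mg/L.
Over the 5.2 km reach to input B (t = 2.167e+04 s = 0.2508 d), decay gives C = 7.997·exp(−0.33·0.2508) = 7.362 mg/L.
250 L/s = 0.25 m³/s.
After input B: C = (1.96·7.362 + 0.25·1.76) / 2.21 = 6.728 mg/L.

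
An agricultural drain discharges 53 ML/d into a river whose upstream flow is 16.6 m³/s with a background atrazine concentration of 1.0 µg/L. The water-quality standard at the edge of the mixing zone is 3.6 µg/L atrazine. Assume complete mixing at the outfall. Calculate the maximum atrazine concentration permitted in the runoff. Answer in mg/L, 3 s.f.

53 ML/d = 0.6134 m³/s.
1.0 µg/L = 0.001 mg/L.
3.6 µg/L = 0.0036 mg/L.
Mass balance: 0.0036·17.21 = 0.6134·Cₑ + 16.6·0.001.
Cₑ = (0.06197 − 0.0166) / 0.6134 = 0.07396 mg/L.

0.0740 mg/L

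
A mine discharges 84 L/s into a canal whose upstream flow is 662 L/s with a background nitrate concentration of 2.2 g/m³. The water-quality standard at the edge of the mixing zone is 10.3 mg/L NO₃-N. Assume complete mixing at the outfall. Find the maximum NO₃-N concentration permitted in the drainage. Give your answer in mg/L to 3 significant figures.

84 L/s = 0.084 m³/s.
662 L/s = 0.662 m³/s.
Mass balance: 10.3·0.746 = 0.084·Cₑ + 0.662·2.2.
Cₑ = (7.684 − 1.456) / 0.084 = 74.14 mg/L.

74.1 mg/L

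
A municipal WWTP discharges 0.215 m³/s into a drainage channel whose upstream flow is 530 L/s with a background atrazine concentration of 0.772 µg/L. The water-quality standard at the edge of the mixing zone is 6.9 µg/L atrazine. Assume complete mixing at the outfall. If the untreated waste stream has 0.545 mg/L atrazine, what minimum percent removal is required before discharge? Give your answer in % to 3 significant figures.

530 L/s = 0.53 m³/s.
0.772 µg/L = 0.000772 mg/L.
6.9 µg/L = 0.0069 mg/L.
Mass balance: 0.0069·0.745 = 0.215·Cₑ + 0.53·0.000772.
Cₑ = (0.005141 − 0.0004092) / 0.215 = 0.02201 mg/L.
Required removal = 1 − 0.02201/0.545 = 95.96 %.

96.0 %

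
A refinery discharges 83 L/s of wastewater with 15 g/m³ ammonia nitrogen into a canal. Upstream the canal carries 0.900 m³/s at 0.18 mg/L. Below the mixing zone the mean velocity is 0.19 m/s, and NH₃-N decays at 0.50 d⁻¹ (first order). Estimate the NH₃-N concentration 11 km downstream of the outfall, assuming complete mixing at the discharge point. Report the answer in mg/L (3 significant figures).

1.02 mg/L

83 L/s = 0.083 m³/s.
After complete mixing, C₀ = (0.083·15 + 0.9·0.18) / 0.983 = 1.431 mg/L.
Travel time t = 1.1e+04 m / 0.19 m/s = 5.789e+04 s = 0.6701 d.
C = 1.431·exp(−0.50·0.6701) = 1.431·0.7153 = 1.024 mg/L.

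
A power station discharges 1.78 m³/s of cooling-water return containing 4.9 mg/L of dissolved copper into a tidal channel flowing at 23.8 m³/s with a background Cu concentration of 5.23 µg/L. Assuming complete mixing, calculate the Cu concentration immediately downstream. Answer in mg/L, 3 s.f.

5.23 µg/L = 0.00523 mg/L.
By mass balance at complete mixing, C = (1.78·4.9 + 23.8·0.00523) / (1.78 + 23.8) = 8.846/25.58 = 0.3458 mg/L.

0.346 mg/L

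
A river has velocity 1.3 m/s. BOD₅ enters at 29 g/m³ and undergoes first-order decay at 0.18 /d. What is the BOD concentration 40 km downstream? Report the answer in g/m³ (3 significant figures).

Travel time t = 40 km / 1.3 m/s = 4e+04/1.3 = 3.077e+04 s = 0.3561 d.
First-order decay: C = 29·exp(−0.18·0.3561) = 29·0.9379 = 27.2 g/m³.

27.2 g/m³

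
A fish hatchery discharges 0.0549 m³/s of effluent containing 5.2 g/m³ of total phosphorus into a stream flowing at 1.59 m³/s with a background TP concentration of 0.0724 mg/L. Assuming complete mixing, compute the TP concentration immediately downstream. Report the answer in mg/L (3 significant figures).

Flow-weighted mixing gives C = (0.0549·5.2 + 1.59·0.0724) / (0.0549 + 1.59) = 0.4006/1.645 = 0.2435 mg/L.

0.244 mg/L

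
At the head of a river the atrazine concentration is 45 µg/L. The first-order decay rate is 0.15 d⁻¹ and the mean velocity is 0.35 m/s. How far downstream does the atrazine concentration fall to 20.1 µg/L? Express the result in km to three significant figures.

162 km

From C = C₀·e^(−kt), t = ln(C₀/C)/k = ln(45/20.1)/0.15 = 0.8059/0.15 = 5.373 d.
Distance = v·t = 0.35 m/s × 4.642e+05 s = 1.625e+05 m = 162.5 km.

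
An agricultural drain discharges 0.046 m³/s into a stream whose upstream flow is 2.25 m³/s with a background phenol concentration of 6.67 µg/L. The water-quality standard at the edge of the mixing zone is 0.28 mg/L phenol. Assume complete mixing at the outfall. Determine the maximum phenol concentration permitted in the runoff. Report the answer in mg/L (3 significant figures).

6.67 µg/L = 0.00667 mg/L.
Mass balance: 0.28·2.296 = 0.046·Cₑ + 2.25·0.00667.
Cₑ = (0.6429 − 0.01501) / 0.046 = 13.65 mg/L.

13.6 mg/L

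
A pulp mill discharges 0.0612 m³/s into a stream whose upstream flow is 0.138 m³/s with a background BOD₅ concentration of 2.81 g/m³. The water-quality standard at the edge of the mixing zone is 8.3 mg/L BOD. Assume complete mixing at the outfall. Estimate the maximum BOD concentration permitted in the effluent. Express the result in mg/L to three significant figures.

Mass balance: 8.3·0.1992 = 0.0612·Cₑ + 0.138·2.81.
Cₑ = (1.653 − 0.3878) / 0.0612 = 20.68 mg/L.

20.7 mg/L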